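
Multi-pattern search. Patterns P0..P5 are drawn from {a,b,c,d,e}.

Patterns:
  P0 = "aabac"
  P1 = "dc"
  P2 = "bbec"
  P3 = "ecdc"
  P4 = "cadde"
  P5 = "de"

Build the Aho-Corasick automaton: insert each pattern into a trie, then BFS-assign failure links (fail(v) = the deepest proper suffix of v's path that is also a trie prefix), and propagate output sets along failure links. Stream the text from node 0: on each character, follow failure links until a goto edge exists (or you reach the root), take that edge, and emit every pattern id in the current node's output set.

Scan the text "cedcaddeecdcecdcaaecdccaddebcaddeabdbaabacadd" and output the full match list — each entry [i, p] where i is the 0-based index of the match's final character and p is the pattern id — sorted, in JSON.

Build:
Trie nodes:
  0='ε' goto a→1 b→8 c→16 d→6 e→12
  1='a' goto a→2
  2='aa' goto b→3
  3='aab' goto a→4
  4='aaba' goto c→5
  5='aabac' goto ·  [P0 ends]
  6='d' goto c→7 e→21
  7='dc' goto ·  [P1 ends]
  8='b' goto b→9
  9='bb' goto e→10
  10='bbe' goto c→11
  11='bbec' goto ·  [P2 ends]
  12='e' goto c→13
  13='ec' goto d→14
  14='ecd' goto c→15
  15='ecdc' goto ·  [P3 ends]
  16='c' goto a→17
  17='ca' goto d→18
  18='cad' goto d→19
  19='cadd' goto e→20
  20='cadde' goto ·  [P4 ends]
  21='de' goto ·  [P5 ends]

BFS fail/out derivation:
  n1('a'): parent n0 fail=0; on 'a' 0 → fail=0;  out ∅∪∅=∅
  n6('d'): parent n0 fail=0; on 'd' 0 → fail=0;  out ∅∪∅=∅
  n8('b'): parent n0 fail=0; on 'b' 0 → fail=0;  out ∅∪∅=∅
  n12('e'): parent n0 fail=0; on 'e' 0 → fail=0;  out ∅∪∅=∅
  n16('c'): parent n0 fail=0; on 'c' 0 → fail=0;  out ∅∪∅=∅
  n2('aa'): parent n1 fail=0; on 'a' 0 → fail=1;  out ∅∪∅=∅
  n7('dc'): parent n6 fail=0; on 'c' 0 → fail=16;  out {1}∪∅={1}
  n9('bb'): parent n8 fail=0; on 'b' 0 → fail=8;  out ∅∪∅=∅
  n13('ec'): parent n12 fail=0; on 'c' 0 → fail=16;  out ∅∪∅=∅
  n17('ca'): parent n16 fail=0; on 'a' 0 → fail=1;  out ∅∪∅=∅
  n21('de'): parent n6 fail=0; on 'e' 0 → fail=12;  out {5}∪∅={5}
  n3('aab'): parent n2 fail=1; on 'b' 1→0 → fail=8;  out ∅∪∅=∅
  n10('bbe'): parent n9 fail=8; on 'e' 8→0 → fail=12;  out ∅∪∅=∅
  n14('ecd'): parent n13 fail=16; on 'd' 16→0 → fail=6;  out ∅∪∅=∅
  n18('cad'): parent n17 fail=1; on 'd' 1→0 → fail=6;  out ∅∪∅=∅
  n4('aaba'): parent n3 fail=8; on 'a' 8→0 → fail=1;  out ∅∪∅=∅
  n11('bbec'): parent n10 fail=12; on 'c' 12 → fail=13;  out {2}∪∅={2}
  n15('ecdc'): parent n14 fail=6; on 'c' 6 → fail=7;  out {3}∪{1}={1,3}
  n19('cadd'): parent n18 fail=6; on 'd' 6→0 → fail=6;  out ∅∪∅=∅
  n5('aabac'): parent n4 fail=1; on 'c' 1→0 → fail=16;  out {0}∪∅={0}
  n20('cadde'): parent n19 fail=6; on 'e' 6 → fail=21;  out {4}∪{5}={4,5}

Text stream:
pos 0 'c': at 16
pos 1 'e': at 12 (fail-walked)
pos 2 'd': at 6 (fail-walked)
pos 3 'c': at 7  → match P1@[2:3]
pos 4 'a': at 17 (fail-walked)
pos 5 'd': at 18
pos 6 'd': at 19
pos 7 'e': at 20  → match P4@[3:7],P5@[6:7]
pos 8 'e': at 12 (fail-walked)
pos 9 'c': at 13
pos 10 'd': at 14
pos 11 'c': at 15  → match P1@[10:11],P3@[8:11]
pos 12 'e': at 12 (fail-walked)
pos 13 'c': at 13
pos 14 'd': at 14
pos 15 'c': at 15  → match P1@[14:15],P3@[12:15]
pos 16 'a': at 17 (fail-walked)
pos 17 'a': at 2 (fail-walked)
pos 18 'e': at 12 (fail-walked)
pos 19 'c': at 13
pos 20 'd': at 14
pos 21 'c': at 15  → match P1@[20:21],P3@[18:21]
pos 22 'c': at 16 (fail-walked)
pos 23 'a': at 17
pos 24 'd': at 18
pos 25 'd': at 19
pos 26 'e': at 20  → match P4@[22:26],P5@[25:26]
pos 27 'b': at 8 (fail-walked)
pos 28 'c': at 16 (fail-walked)
pos 29 'a': at 17
pos 30 'd': at 18
pos 31 'd': at 19
pos 32 'e': at 20  → match P4@[28:32],P5@[31:32]
pos 33 'a': at 1 (fail-walked)
pos 34 'b': at 8 (fail-walked)
pos 35 'd': at 6 (fail-walked)
pos 36 'b': at 8 (fail-walked)
pos 37 'a': at 1 (fail-walked)
pos 38 'a': at 2
pos 39 'b': at 3
pos 40 'a': at 4
pos 41 'c': at 5  → match P0@[37:41]
pos 42 'a': at 17 (fail-walked)
pos 43 'd': at 18
pos 44 'd': at 19

Result: [[3,1],[7,4],[7,5],[11,1],[11,3],[15,1],[15,3],[21,1],[21,3],[26,4],[26,5],[32,4],[32,5],[41,0]]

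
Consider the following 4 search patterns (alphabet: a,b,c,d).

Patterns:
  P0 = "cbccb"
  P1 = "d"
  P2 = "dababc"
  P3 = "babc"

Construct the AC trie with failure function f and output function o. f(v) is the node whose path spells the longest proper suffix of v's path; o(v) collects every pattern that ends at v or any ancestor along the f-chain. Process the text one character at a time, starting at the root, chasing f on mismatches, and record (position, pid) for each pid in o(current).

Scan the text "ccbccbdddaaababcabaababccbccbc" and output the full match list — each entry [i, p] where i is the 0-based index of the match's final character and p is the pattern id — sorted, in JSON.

Build:
Trie (insert patterns):
  n0 'ε': b→12 c→1 d→6
  n1 'c': b→2
  n2 'cb': c→3
  n3 'cbc': c→4
  n4 'cbcc': b→5
  n5 'cbccb': ·  ←P0
  n6 'd': a→7  ←P1
  n7 'da': b→8
  n8 'dab': a→9
  n9 'daba': b→10
  n10 'dabab': c→11
  n11 'dababc': ·  ←P2
  n12 'b': a→13
  n13 'ba': b→14
  n14 'bab': c→15
  n15 'babc': ·  ←P3

BFS fail/out derivation:
  fail(1) 'c': from fail(0)=0 chase 'c': 0 ⇒ 0;  out=∅∪out(0)=∅
  fail(6) 'd': from fail(0)=0 chase 'd': 0 ⇒ 0;  out={1}∪out(0)={1}
  fail(12) 'b': from fail(0)=0 chase 'b': 0 ⇒ 0;  out=∅∪out(0)=∅
  fail(2) 'cb': from fail(1)=0 chase 'b': 0 ⇒ 12;  out=∅∪out(12)=∅
  fail(7) 'da': from fail(6)=0 chase 'a': 0 ⇒ 0;  out=∅∪out(0)=∅
  fail(13) 'ba': from fail(12)=0 chase 'a': 0 ⇒ 0;  out=∅∪out(0)=∅
  fail(3) 'cbc': from fail(2)=12 chase 'c': 12→0 ⇒ 1;  out=∅∪out(1)=∅
  fail(8) 'dab': from fail(7)=0 chase 'b': 0 ⇒ 12;  out=∅∪out(12)=∅
  fail(14) 'bab': from fail(13)=0 chase 'b': 0 ⇒ 12;  out=∅∪out(12)=∅
  fail(4) 'cbcc': from fail(3)=1 chase 'c': 1→0 ⇒ 1;  out=∅∪out(1)=∅
  fail(9) 'daba': from fail(8)=12 chase 'a': 12 ⇒ 13;  out=∅∪out(13)=∅
  fail(15) 'babc': from fail(14)=12 chase 'c': 12→0 ⇒ 1;  out={3}∪out(1)={3}
  fail(5) 'cbccb': from fail(4)=1 chase 'b': 1 ⇒ 2;  out={0}∪out(2)={0}
  fail(10) 'dabab': from fail(9)=13 chase 'b': 13 ⇒ 14;  out=∅∪out(14)=∅
  fail(11) 'dababc': from fail(10)=14 chase 'c': 14 ⇒ 15;  out={2}∪out(15)={2,3}

Text stream:
[0] read 'c'  n0⇒n1
[1] read 'c'  n1⇒n1 ·f
[2] read 'b'  n1⇒n2
[3] read 'c'  n2⇒n3
[4] read 'c'  n3⇒n4
[5] read 'b'  n4⇒n5  ** P0@[1:5]
[6] read 'd'  n5⇒n6 ·f  ** P1@[6:6]
[7] read 'd'  n6⇒n6 ·f  ** P1@[7:7]
[8] read 'd'  n6⇒n6 ·f  ** P1@[8:8]
[9] read 'a'  n6⇒n7
[10] read 'a'  n7⇒n0 ·f
[11] read 'a'  n0⇒n0
[12] read 'b'  n0⇒n12
[13] read 'a'  n12⇒n13
[14] read 'b'  n13⇒n14
[15] read 'c'  n14⇒n15  ** P3@[12:15]
[16] read 'a'  n15⇒n0 ·f
[17] read 'b'  n0⇒n12
[18] read 'a'  n12⇒n13
[19] read 'a'  n13⇒n0 ·f
[20] read 'b'  n0⇒n12
[21] read 'a'  n12⇒n13
[22] read 'b'  n13⇒n14
[23] read 'c'  n14⇒n15  ** P3@[20:23]
[24] read 'c'  n15⇒n1 ·f
[25] read 'b'  n1⇒n2
[26] read 'c'  n2⇒n3
[27] read 'c'  n3⇒n4
[28] read 'b'  n4⇒n5  ** P0@[24:28]
[29] read 'c'  n5⇒n3 ·f

All matches (sorted): [[5,0],[6,1],[7,1],[8,1],[15,3],[23,3],[28,0]]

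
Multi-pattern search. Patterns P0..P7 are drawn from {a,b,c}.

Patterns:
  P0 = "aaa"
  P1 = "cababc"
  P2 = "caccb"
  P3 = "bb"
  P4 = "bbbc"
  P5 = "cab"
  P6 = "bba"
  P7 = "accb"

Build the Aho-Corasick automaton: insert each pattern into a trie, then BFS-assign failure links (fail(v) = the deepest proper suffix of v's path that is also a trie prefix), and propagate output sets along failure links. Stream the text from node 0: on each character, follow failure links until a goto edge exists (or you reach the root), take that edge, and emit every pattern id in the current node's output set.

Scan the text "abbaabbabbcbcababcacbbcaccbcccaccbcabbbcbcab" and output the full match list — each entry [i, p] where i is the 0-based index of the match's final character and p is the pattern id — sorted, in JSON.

Build:
Trie (insert patterns):
  0='ε' goto a→1 b→13 c→4
  1='a' goto a→2 c→18
  2='aa' goto a→3
  3='aaa' goto ·  [P0 ends]
  4='c' goto a→5
  5='ca' goto b→6 c→10
  6='cab' goto a→7  [P5 ends]
  7='caba' goto b→8
  8='cabab' goto c→9
  9='cababc' goto ·  [P1 ends]
  10='cac' goto c→11
  11='cacc' goto b→12
  12='caccb' goto ·  [P2 ends]
  13='b' goto b→14
  14='bb' goto a→17 b→15  [P3 ends]
  15='bbb' goto c→16
  16='bbbc' goto ·  [P4 ends]
  17='bba' goto ·  [P6 ends]
  18='ac' goto c→19
  19='acc' goto b→20
  20='accb' goto ·  [P7 ends]

BFS fail/out derivation:
  fail(1) 'a': from fail(0)=0 chase 'a': 0 ⇒ 0;  out=∅∪out(0)=∅
  fail(4) 'c': from fail(0)=0 chase 'c': 0 ⇒ 0;  out=∅∪out(0)=∅
  fail(13) 'b': from fail(0)=0 chase 'b': 0 ⇒ 0;  out=∅∪out(0)=∅
  fail(2) 'aa': from fail(1)=0 chase 'a': 0 ⇒ 1;  out=∅∪out(1)=∅
  fail(5) 'ca': from fail(4)=0 chase 'a': 0 ⇒ 1;  out=∅∪out(1)=∅
  fail(14) 'bb': from fail(13)=0 chase 'b': 0 ⇒ 13;  out={3}∪out(13)={3}
  fail(18) 'ac': from fail(1)=0 chase 'c': 0 ⇒ 4;  out=∅∪out(4)=∅
  fail(3) 'aaa': from fail(2)=1 chase 'a': 1 ⇒ 2;  out={0}∪out(2)={0}
  fail(6) 'cab': from fail(5)=1 chase 'b': 1→0 ⇒ 13;  out={5}∪out(13)={5}
  fail(10) 'cac': from fail(5)=1 chase 'c': 1 ⇒ 18;  out=∅∪out(18)=∅
  fail(15) 'bbb': from fail(14)=13 chase 'b': 13 ⇒ 14;  out=∅∪out(14)={3}
  fail(17) 'bba': from fail(14)=13 chase 'a': 13→0 ⇒ 1;  out={6}∪out(1)={6}
  fail(19) 'acc': from fail(18)=4 chase 'c': 4→0 ⇒ 4;  out=∅∪out(4)=∅
  fail(7) 'caba': from fail(6)=13 chase 'a': 13→0 ⇒ 1;  out=∅∪out(1)=∅
  fail(11) 'cacc': from fail(10)=18 chase 'c': 18 ⇒ 19;  out=∅∪out(19)=∅
  fail(16) 'bbbc': from fail(15)=14 chase 'c': 14→13→0 ⇒ 4;  out={4}∪out(4)={4}
  fail(20) 'accb': from fail(19)=4 chase 'b': 4→0 ⇒ 13;  out={7}∪out(13)={7}
  fail(8) 'cabab': from fail(7)=1 chase 'b': 1→0 ⇒ 13;  out=∅∪out(13)=∅
  fail(12) 'caccb': from fail(11)=19 chase 'b': 19 ⇒ 20;  out={2}∪out(20)={2,7}
  fail(9) 'cababc': from fail(8)=13 chase 'c': 13→0 ⇒ 4;  out={1}∪out(4)={1}

Text stream:
pos 0 'a': at 1
pos 1 'b': at 13 (via fail)
pos 2 'b': at 14  ** P3@[1:2]
pos 3 'a': at 17  ** P6@[1:3]
pos 4 'a': at 2 (via fail)
pos 5 'b': at 13 (via fail)
pos 6 'b': at 14  ** P3@[5:6]
pos 7 'a': at 17  ** P6@[5:7]
pos 8 'b': at 13 (via fail)
pos 9 'b': at 14  ** P3@[8:9]
pos 10 'c': at 4 (via fail)
pos 11 'b': at 13 (via fail)
pos 12 'c': at 4 (via fail)
pos 13 'a': at 5
pos 14 'b': at 6  ** P5@[12:14]
pos 15 'a': at 7
pos 16 'b': at 8
pos 17 'c': at 9  ** P1@[12:17]
pos 18 'a': at 5 (via fail)
pos 19 'c': at 10
pos 20 'b': at 13 (via fail)
pos 21 'b': at 14  ** P3@[20:21]
pos 22 'c': at 4 (via fail)
pos 23 'a': at 5
pos 24 'c': at 10
pos 25 'c': at 11
pos 26 'b': at 12  ** P2@[22:26],P7@[23:26]
pos 27 'c': at 4 (via fail)
pos 28 'c': at 4 (via fail)
pos 29 'c': at 4 (via fail)
pos 30 'a': at 5
pos 31 'c': at 10
pos 32 'c': at 11
pos 33 'b': at 12  ** P2@[29:33],P7@[30:33]
pos 34 'c': at 4 (via fail)
pos 35 'a': at 5
pos 36 'b': at 6  ** P5@[34:36]
pos 37 'b': at 14 (via fail)  ** P3@[36:37]
pos 38 'b': at 15  ** P3@[37:38]
pos 39 'c': at 16  ** P4@[36:39]
pos 40 'b': at 13 (via fail)
pos 41 'c': at 4 (via fail)
pos 42 'a': at 5
pos 43 'b': at 6  ** P5@[41:43]

Matches: [[2,3],[3,6],[6,3],[7,6],[9,3],[14,5],[17,1],[21,3],[26,2],[26,7],[33,2],[33,7],[36,5],[37,3],[38,3],[39,4],[43,5]]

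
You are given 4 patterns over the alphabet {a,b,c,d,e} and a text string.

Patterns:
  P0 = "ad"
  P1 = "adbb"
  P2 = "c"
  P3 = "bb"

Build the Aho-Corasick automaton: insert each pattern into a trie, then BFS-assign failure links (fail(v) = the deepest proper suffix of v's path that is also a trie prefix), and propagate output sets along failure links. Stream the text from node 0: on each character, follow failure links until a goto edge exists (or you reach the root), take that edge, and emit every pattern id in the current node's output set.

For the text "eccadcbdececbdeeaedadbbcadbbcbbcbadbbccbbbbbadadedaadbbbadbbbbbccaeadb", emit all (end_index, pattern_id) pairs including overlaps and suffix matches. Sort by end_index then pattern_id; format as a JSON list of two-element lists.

Construct AC machine:
Trie nodes:
  0='ε' goto a→1 b→6 c→5
  1='a' goto d→2
  2='ad' goto b→3  ←P0
  3='adb' goto b→4
  4='adbb' goto ·  ←P1
  5='c' goto ·  ←P2
  6='b' goto b→7
  7='bb' goto ·  ←P3

Failure links (BFS by depth):
  fail(1) 'a': from fail(0)=0 chase 'a': 0 ⇒ 0;  out=∅∪out(0)=∅
  fail(5) 'c': from fail(0)=0 chase 'c': 0 ⇒ 0;  out={2}∪out(0)={2}
  fail(6) 'b': from fail(0)=0 chase 'b': 0 ⇒ 0;  out=∅∪out(0)=∅
  fail(2) 'ad': from fail(1)=0 chase 'd': 0 ⇒ 0;  out={0}∪out(0)={0}
  fail(7) 'bb': from fail(6)=0 chase 'b': 0 ⇒ 6;  out={3}∪out(6)={3}
  fail(3) 'adb': from fail(2)=0 chase 'b': 0 ⇒ 6;  out=∅∪out(6)=∅
  fail(4) 'adbb': from fail(3)=6 chase 'b': 6 ⇒ 7;  out={1}∪out(7)={1,3}

Scan:
i=0 'e': node 0→0
i=1 'c': node 0→5  ** P2@[1:1]
i=2 'c': node 5→5 (fail-walked)  ** P2@[2:2]
i=3 'a': node 5→1 (fail-walked)
i=4 'd': node 1→2  ** P0@[3:4]
i=5 'c': node 2→5 (fail-walked)  ** P2@[5:5]
i=6 'b': node 5→6 (fail-walked)
i=7 'd': node 6→0 (fail-walked)
i=8 'e': node 0→0
i=9 'c': node 0→5  ** P2@[9:9]
i=10 'e': node 5→0 (fail-walked)
i=11 'c': node 0→5  ** P2@[11:11]
i=12 'b': node 5→6 (fail-walked)
i=13 'd': node 6→0 (fail-walked)
i=14 'e': node 0→0
i=15 'e': node 0→0
i=16 'a': node 0→1
i=17 'e': node 1→0 (fail-walked)
i=18 'd': node 0→0
i=19 'a': node 0→1
i=20 'd': node 1→2  ** P0@[19:20]
i=21 'b': node 2→3
i=22 'b': node 3→4  ** P1@[19:22],P3@[21:22]
i=23 'c': node 4→5 (fail-walked)  ** P2@[23:23]
i=24 'a': node 5→1 (fail-walked)
i=25 'd': node 1→2  ** P0@[24:25]
i=26 'b': node 2→3
i=27 'b': node 3→4  ** P1@[24:27],P3@[26:27]
i=28 'c': node 4→5 (fail-walked)  ** P2@[28:28]
i=29 'b': node 5→6 (fail-walked)
i=30 'b': node 6→7  ** P3@[29:30]
i=31 'c': node 7→5 (fail-walked)  ** P2@[31:31]
i=32 'b': node 5→6 (fail-walked)
i=33 'a': node 6→1 (fail-walked)
i=34 'd': node 1→2  ** P0@[33:34]
i=35 'b': node 2→3
i=36 'b': node 3→4  ** P1@[33:36],P3@[35:36]
i=37 'c': node 4→5 (fail-walked)  ** P2@[37:37]
i=38 'c': node 5→5 (fail-walked)  ** P2@[38:38]
i=39 'b': node 5→6 (fail-walked)
i=40 'b': node 6→7  ** P3@[39:40]
i=41 'b': node 7→7 (fail-walked)  ** P3@[40:41]
i=42 'b': node 7→7 (fail-walked)  ** P3@[41:42]
i=43 'b': node 7→7 (fail-walked)  ** P3@[42:43]
i=44 'a': node 7→1 (fail-walked)
i=45 'd': node 1→2  ** P0@[44:45]
i=46 'a': node 2→1 (fail-walked)
i=47 'd': node 1→2  ** P0@[46:47]
i=48 'e': node 2→0 (fail-walked)
i=49 'd': node 0→0
i=50 'a': node 0→1
i=51 'a': node 1→1 (fail-walked)
i=52 'd': node 1→2  ** P0@[51:52]
i=53 'b': node 2→3
i=54 'b': node 3→4  ** P1@[51:54],P3@[53:54]
i=55 'b': node 4→7 (fail-walked)  ** P3@[54:55]
i=56 'a': node 7→1 (fail-walked)
i=57 'd': node 1→2  ** P0@[56:57]
i=58 'b': node 2→3
i=59 'b': node 3→4  ** P1@[56:59],P3@[58:59]
i=60 'b': node 4→7 (fail-walked)  ** P3@[59:60]
i=61 'b': node 7→7 (fail-walked)  ** P3@[60:61]
i=62 'b': node 7→7 (fail-walked)  ** P3@[61:62]
i=63 'c': node 7→5 (fail-walked)  ** P2@[63:63]
i=64 'c': node 5→5 (fail-walked)  ** P2@[64:64]
i=65 'a': node 5→1 (fail-walked)
i=66 'e': node 1→0 (fail-walked)
i=67 'a': node 0→1
i=68 'd': node 1→2  ** P0@[67:68]
i=69 'b': node 2→3

Matches: [[1,2],[2,2],[4,0],[5,2],[9,2],[11,2],[20,0],[22,1],[22,3],[23,2],[25,0],[27,1],[27,3],[28,2],[30,3],[31,2],[34,0],[36,1],[36,3],[37,2],[38,2],[40,3],[41,3],[42,3],[43,3],[45,0],[47,0],[52,0],[54,1],[54,3],[55,3],[57,0],[59,1],[59,3],[60,3],[61,3],[62,3],[63,2],[64,2],[68,0]]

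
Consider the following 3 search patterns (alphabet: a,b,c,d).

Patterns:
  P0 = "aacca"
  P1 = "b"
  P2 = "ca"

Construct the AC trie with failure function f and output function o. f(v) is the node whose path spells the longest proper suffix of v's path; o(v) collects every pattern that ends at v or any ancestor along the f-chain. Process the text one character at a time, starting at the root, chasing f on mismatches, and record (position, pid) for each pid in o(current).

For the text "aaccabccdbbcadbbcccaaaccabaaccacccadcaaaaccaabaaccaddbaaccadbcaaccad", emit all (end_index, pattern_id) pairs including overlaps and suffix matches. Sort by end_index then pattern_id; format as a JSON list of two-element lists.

Build automaton:
Trie nodes:
  n0 'ε': a→1 b→6 c→7
  n1 'a': a→2
  n2 'aa': c→3
  n3 'aac': c→4
  n4 'aacc': a→5
  n5 'aacca': ·  [P0 ends]
  n6 'b': ·  [P1 ends]
  n7 'c': a→8
  n8 'ca': ·  [P2 ends]

BFS fail/out derivation:
  n1('a'): parent n0 fail=0; on 'a' 0 → fail=0;  out ∅∪∅=∅
  n6('b'): parent n0 fail=0; on 'b' 0 → fail=0;  out {1}∪∅={1}
  n7('c'): parent n0 fail=0; on 'c' 0 → fail=0;  out ∅∪∅=∅
  n2('aa'): parent n1 fail=0; on 'a' 0 → fail=1;  out ∅∪∅=∅
  n8('ca'): parent n7 fail=0; on 'a' 0 → fail=1;  out {2}∪∅={2}
  n3('aac'): parent n2 fail=1; on 'c' 1→0 → fail=7;  out ∅∪∅=∅
  n4('aacc'): parent n3 fail=7; on 'c' 7→0 → fail=7;  out ∅∪∅=∅
  n5('aacca'): parent n4 fail=7; on 'a' 7 → fail=8;  out {0}∪{2}={0,2}

Run:
pos 0 'a': at 1
pos 1 'a': at 2
pos 2 'c': at 3
pos 3 'c': at 4
pos 4 'a': at 5  ** P0@[0:4],P2@[3:4]
pos 5 'b': at 6 (via fail)  ** P1@[5:5]
pos 6 'c': at 7 (via fail)
pos 7 'c': at 7 (via fail)
pos 8 'd': at 0 (via fail)
pos 9 'b': at 6  ** P1@[9:9]
pos 10 'b': at 6 (via fail)  ** P1@[10:10]
pos 11 'c': at 7 (via fail)
pos 12 'a': at 8  ** P2@[11:12]
pos 13 'd': at 0 (via fail)
pos 14 'b': at 6  ** P1@[14:14]
pos 15 'b': at 6 (via fail)  ** P1@[15:15]
pos 16 'c': at 7 (via fail)
pos 17 'c': at 7 (via fail)
pos 18 'c': at 7 (via fail)
pos 19 'a': at 8  ** P2@[18:19]
pos 20 'a': at 2 (via fail)
pos 21 'a': at 2 (via fail)
pos 22 'c': at 3
pos 23 'c': at 4
pos 24 'a': at 5  ** P0@[20:24],P2@[23:24]
pos 25 'b': at 6 (via fail)  ** P1@[25:25]
pos 26 'a': at 1 (via fail)
pos 27 'a': at 2
pos 28 'c': at 3
pos 29 'c': at 4
pos 30 'a': at 5  ** P0@[26:30],P2@[29:30]
pos 31 'c': at 7 (via fail)
pos 32 'c': at 7 (via fail)
pos 33 'c': at 7 (via fail)
pos 34 'a': at 8  ** P2@[33:34]
pos 35 'd': at 0 (via fail)
pos 36 'c': at 7
pos 37 'a': at 8  ** P2@[36:37]
pos 38 'a': at 2 (via fail)
pos 39 'a': at 2 (via fail)
pos 40 'a': at 2 (via fail)
pos 41 'c': at 3
pos 42 'c': at 4
pos 43 'a': at 5  ** P0@[39:43],P2@[42:43]
pos 44 'a': at 2 (via fail)
pos 45 'b': at 6 (via fail)  ** P1@[45:45]
pos 46 'a': at 1 (via fail)
pos 47 'a': at 2
pos 48 'c': at 3
pos 49 'c': at 4
pos 50 'a': at 5  ** P0@[46:50],P2@[49:50]
pos 51 'd': at 0 (via fail)
pos 52 'd': at 0
pos 53 'b': at 6  ** P1@[53:53]
pos 54 'a': at 1 (via fail)
pos 55 'a': at 2
pos 56 'c': at 3
pos 57 'c': at 4
pos 58 'a': at 5  ** P0@[54:58],P2@[57:58]
pos 59 'd': at 0 (via fail)
pos 60 'b': at 6  ** P1@[60:60]
pos 61 'c': at 7 (via fail)
pos 62 'a': at 8  ** P2@[61:62]
pos 63 'a': at 2 (via fail)
pos 64 'c': at 3
pos 65 'c': at 4
pos 66 'a': at 5  ** P0@[62:66],P2@[65:66]
pos 67 'd': at 0 (via fail)

Result: [[4,0],[4,2],[5,1],[9,1],[10,1],[12,2],[14,1],[15,1],[19,2],[24,0],[24,2],[25,1],[30,0],[30,2],[34,2],[37,2],[43,0],[43,2],[45,1],[50,0],[50,2],[53,1],[58,0],[58,2],[60,1],[62,2],[66,0],[66,2]]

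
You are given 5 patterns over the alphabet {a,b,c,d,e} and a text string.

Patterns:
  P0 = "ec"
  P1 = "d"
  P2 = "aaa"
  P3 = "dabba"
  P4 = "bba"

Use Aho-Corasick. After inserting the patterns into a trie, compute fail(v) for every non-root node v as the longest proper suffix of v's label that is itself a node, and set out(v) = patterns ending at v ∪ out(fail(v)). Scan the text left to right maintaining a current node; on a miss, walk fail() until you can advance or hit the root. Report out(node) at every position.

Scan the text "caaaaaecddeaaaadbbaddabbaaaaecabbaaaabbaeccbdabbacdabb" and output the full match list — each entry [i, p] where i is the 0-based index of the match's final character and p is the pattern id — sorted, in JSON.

Build automaton:
Trie nodes:
  n0 'ε': a→4 b→11 d→3 e→1
  n1 'e': c→2
  n2 'ec': ·  ←P0
  n3 'd': a→7  ←P1
  n4 'a': a→5
  n5 'aa': a→6
  n6 'aaa': ·  ←P2
  n7 'da': b→8
  n8 'dab': b→9
  n9 'dabb': a→10
  n10 'dabba': ·  ←P3
  n11 'b': b→12
  n12 'bb': a→13
  n13 'bba': ·  ←P4

BFS fail/out derivation:
  fail(1) 'e': from fail(0)=0 chase 'e': 0 ⇒ 0;  out=∅∪out(0)=∅
  fail(3) 'd': from fail(0)=0 chase 'd': 0 ⇒ 0;  out={1}∪out(0)={1}
  fail(4) 'a': from fail(0)=0 chase 'a': 0 ⇒ 0;  out=∅∪out(0)=∅
  fail(11) 'b': from fail(0)=0 chase 'b': 0 ⇒ 0;  out=∅∪out(0)=∅
  fail(2) 'ec': from fail(1)=0 chase 'c': 0 ⇒ 0;  out={0}∪out(0)={0}
  fail(5) 'aa': from fail(4)=0 chase 'a': 0 ⇒ 4;  out=∅∪out(4)=∅
  fail(7) 'da': from fail(3)=0 chase 'a': 0 ⇒ 4;  out=∅∪out(4)=∅
  fail(12) 'bb': from fail(11)=0 chase 'b': 0 ⇒ 11;  out=∅∪out(11)=∅
  fail(6) 'aaa': from fail(5)=4 chase 'a': 4 ⇒ 5;  out={2}∪out(5)={2}
  fail(8) 'dab': from fail(7)=4 chase 'b': 4→0 ⇒ 11;  out=∅∪out(11)=∅
  fail(13) 'bba': from fail(12)=11 chase 'a': 11→0 ⇒ 4;  out={4}∪out(4)={4}
  fail(9) 'dabb': from fail(8)=11 chase 'b': 11 ⇒ 12;  out=∅∪out(12)=∅
  fail(10) 'dabba': from fail(9)=12 chase 'a': 12 ⇒ 13;  out={3}∪out(13)={3,4}

Run:
pos 0 'c': at 0
pos 1 'a': at 4
pos 2 'a': at 5
pos 3 'a': at 6  emit P2@[1:3]
pos 4 'a': at 6 (fail-walked)  emit P2@[2:4]
pos 5 'a': at 6 (fail-walked)  emit P2@[3:5]
pos 6 'e': at 1 (fail-walked)
pos 7 'c': at 2  emit P0@[6:7]
pos 8 'd': at 3 (fail-walked)  emit P1@[8:8]
pos 9 'd': at 3 (fail-walked)  emit P1@[9:9]
pos 10 'e': at 1 (fail-walked)
pos 11 'a': at 4 (fail-walked)
pos 12 'a': at 5
pos 13 'a': at 6  emit P2@[11:13]
pos 14 'a': at 6 (fail-walked)  emit P2@[12:14]
pos 15 'd': at 3 (fail-walked)  emit P1@[15:15]
pos 16 'b': at 11 (fail-walked)
pos 17 'b': at 12
pos 18 'a': at 13  emit P4@[16:18]
pos 19 'd': at 3 (fail-walked)  emit P1@[19:19]
pos 20 'd': at 3 (fail-walked)  emit P1@[20:20]
pos 21 'a': at 7
pos 22 'b': at 8
pos 23 'b': at 9
pos 24 'a': at 10  emit P3@[20:24],P4@[22:24]
pos 25 'a': at 5 (fail-walked)
pos 26 'a': at 6  emit P2@[24:26]
pos 27 'a': at 6 (fail-walked)  emit P2@[25:27]
pos 28 'e': at 1 (fail-walked)
pos 29 'c': at 2  emit P0@[28:29]
pos 30 'a': at 4 (fail-walked)
pos 31 'b': at 11 (fail-walked)
pos 32 'b': at 12
pos 33 'a': at 13  emit P4@[31:33]
pos 34 'a': at 5 (fail-walked)
pos 35 'a': at 6  emit P2@[33:35]
pos 36 'a': at 6 (fail-walked)  emit P2@[34:36]
pos 37 'b': at 11 (fail-walked)
pos 38 'b': at 12
pos 39 'a': at 13  emit P4@[37:39]
pos 40 'e': at 1 (fail-walked)
pos 41 'c': at 2  emit P0@[40:41]
pos 42 'c': at 0 (fail-walked)
pos 43 'b': at 11
pos 44 'd': at 3 (fail-walked)  emit P1@[44:44]
pos 45 'a': at 7
pos 46 'b': at 8
pos 47 'b': at 9
pos 48 'a': at 10  emit P3@[44:48],P4@[46:48]
pos 49 'c': at 0 (fail-walked)
pos 50 'd': at 3  emit P1@[50:50]
pos 51 'a': at 7
pos 52 'b': at 8
pos 53 'b': at 9

Result: [[3,2],[4,2],[5,2],[7,0],[8,1],[9,1],[13,2],[14,2],[15,1],[18,4],[19,1],[20,1],[24,3],[24,4],[26,2],[27,2],[29,0],[33,4],[35,2],[36,2],[39,4],[41,0],[44,1],[48,3],[48,4],[50,1]]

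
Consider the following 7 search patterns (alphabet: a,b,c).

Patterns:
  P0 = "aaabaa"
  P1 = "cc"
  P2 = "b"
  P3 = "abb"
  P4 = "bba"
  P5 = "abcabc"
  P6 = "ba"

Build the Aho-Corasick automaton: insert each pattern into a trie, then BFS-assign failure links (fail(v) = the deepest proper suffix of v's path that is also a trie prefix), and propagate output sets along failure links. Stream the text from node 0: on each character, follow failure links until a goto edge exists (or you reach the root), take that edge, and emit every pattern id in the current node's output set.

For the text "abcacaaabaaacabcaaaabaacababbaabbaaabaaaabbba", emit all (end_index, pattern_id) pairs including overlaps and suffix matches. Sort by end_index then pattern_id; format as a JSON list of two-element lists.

Build automaton:
Trie nodes:
  n0 'ε': a→1 b→9 c→7
  n1 'a': a→2 b→10
  n2 'aa': a→3
  n3 'aaa': b→4
  n4 'aaab': a→5
  n5 'aaaba': a→6
  n6 'aaabaa': ·  ←P0
  n7 'c': c→8
  n8 'cc': ·  ←P1
  n9 'b': a→18 b→12  ←P2
  n10 'ab': b→11 c→14
  n11 'abb': ·  ←P3
  n12 'bb': a→13
  n13 'bba': ·  ←P4
  n14 'abc': a→15
  n15 'abca': b→16
  n16 'abcab': c→17
  n17 'abcabc': ·  ←P5
  n18 'ba': ·  ←P6

Failure links (BFS by depth):
  n1('a'): parent n0 fail=0; on 'a' 0 → fail=0;  out ∅∪∅=∅
  n7('c'): parent n0 fail=0; on 'c' 0 → fail=0;  out ∅∪∅=∅
  n9('b'): parent n0 fail=0; on 'b' 0 → fail=0;  out {2}∪∅={2}
  n2('aa'): parent n1 fail=0; on 'a' 0 → fail=1;  out ∅∪∅=∅
  n8('cc'): parent n7 fail=0; on 'c' 0 → fail=7;  out {1}∪∅={1}
  n10('ab'): parent n1 fail=0; on 'b' 0 → fail=9;  out ∅∪{2}={2}
  n12('bb'): parent n9 fail=0; on 'b' 0 → fail=9;  out ∅∪{2}={2}
  n18('ba'): parent n9 fail=0; on 'a' 0 → fail=1;  out {6}∪∅={6}
  n3('aaa'): parent n2 fail=1; on 'a' 1 → fail=2;  out ∅∪∅=∅
  n11('abb'): parent n10 fail=9; on 'b' 9 → fail=12;  out {3}∪{2}={2,3}
  n13('bba'): parent n12 fail=9; on 'a' 9 → fail=18;  out {4}∪{6}={4,6}
  n14('abc'): parent n10 fail=9; on 'c' 9→0 → fail=7;  out ∅∪∅=∅
  n4('aaab'): parent n3 fail=2; on 'b' 2→1 → fail=10;  out ∅∪{2}={2}
  n15('abca'): parent n14 fail=7; on 'a' 7→0 → fail=1;  out ∅∪∅=∅
  n5('aaaba'): parent n4 fail=10; on 'a' 10→9 → fail=18;  out ∅∪{6}={6}
  n16('abcab'): parent n15 fail=1; on 'b' 1 → fail=10;  out ∅∪{2}={2}
  n6('aaabaa'): parent n5 fail=18; on 'a' 18→1 → fail=2;  out {0}∪∅={0}
  n17('abcabc'): parent n16 fail=10; on 'c' 10 → fail=14;  out {5}∪∅={5}

Scan:
pos 0 'a': at 1
pos 1 'b': at 10  ** P2@[1:1]
pos 2 'c': at 14
pos 3 'a': at 15
pos 4 'c': at 7 (fail-walked)
pos 5 'a': at 1 (fail-walked)
pos 6 'a': at 2
pos 7 'a': at 3
pos 8 'b': at 4  ** P2@[8:8]
pos 9 'a': at 5  ** P6@[8:9]
pos 10 'a': at 6  ** P0@[5:10]
pos 11 'a': at 3 (fail-walked)
pos 12 'c': at 7 (fail-walked)
pos 13 'a': at 1 (fail-walked)
pos 14 'b': at 10  ** P2@[14:14]
pos 15 'c': at 14
pos 16 'a': at 15
pos 17 'a': at 2 (fail-walked)
pos 18 'a': at 3
pos 19 'a': at 3 (fail-walked)
pos 20 'b': at 4  ** P2@[20:20]
pos 21 'a': at 5  ** P6@[20:21]
pos 22 'a': at 6  ** P0@[17:22]
pos 23 'c': at 7 (fail-walked)
pos 24 'a': at 1 (fail-walked)
pos 25 'b': at 10  ** P2@[25:25]
pos 26 'a': at 18 (fail-walked)  ** P6@[25:26]
pos 27 'b': at 10 (fail-walked)  ** P2@[27:27]
pos 28 'b': at 11  ** P2@[28:28],P3@[26:28]
pos 29 'a': at 13 (fail-walked)  ** P4@[27:29],P6@[28:29]
pos 30 'a': at 2 (fail-walked)
pos 31 'b': at 10 (fail-walked)  ** P2@[31:31]
pos 32 'b': at 11  ** P2@[32:32],P3@[30:32]
pos 33 'a': at 13 (fail-walked)  ** P4@[31:33],P6@[32:33]
pos 34 'a': at 2 (fail-walked)
pos 35 'a': at 3
pos 36 'b': at 4  ** P2@[36:36]
pos 37 'a': at 5  ** P6@[36:37]
pos 38 'a': at 6  ** P0@[33:38]
pos 39 'a': at 3 (fail-walked)
pos 40 'a': at 3 (fail-walked)
pos 41 'b': at 4  ** P2@[41:41]
pos 42 'b': at 11 (fail-walked)  ** P2@[42:42],P3@[40:42]
pos 43 'b': at 12 (fail-walked)  ** P2@[43:43]
pos 44 'a': at 13  ** P4@[42:44],P6@[43:44]

Result: [[1,2],[8,2],[9,6],[10,0],[14,2],[20,2],[21,6],[22,0],[25,2],[26,6],[27,2],[28,2],[28,3],[29,4],[29,6],[31,2],[32,2],[32,3],[33,4],[33,6],[36,2],[37,6],[38,0],[41,2],[42,2],[42,3],[43,2],[44,4],[44,6]]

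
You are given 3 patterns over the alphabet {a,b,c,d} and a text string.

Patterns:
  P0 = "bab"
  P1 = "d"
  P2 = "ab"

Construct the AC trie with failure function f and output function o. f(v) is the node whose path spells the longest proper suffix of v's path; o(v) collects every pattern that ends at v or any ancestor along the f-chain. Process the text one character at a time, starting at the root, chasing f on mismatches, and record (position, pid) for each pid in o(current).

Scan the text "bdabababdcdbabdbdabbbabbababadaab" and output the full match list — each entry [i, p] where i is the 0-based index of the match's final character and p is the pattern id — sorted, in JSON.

Build automaton:
Trie (insert patterns):
  0='ε' goto a→5 b→1 d→4
  1='b' goto a→2
  2='ba' goto b→3
  3='bab' goto ·  [P0 ends]
  4='d' goto ·  [P1 ends]
  5='a' goto b→6
  6='ab' goto ·  [P2 ends]

BFS fail/out derivation:
  n1('b'): parent n0 fail=0; on 'b' 0 → fail=0;  out ∅∪∅=∅
  n4('d'): parent n0 fail=0; on 'd' 0 → fail=0;  out {1}∪∅={1}
  n5('a'): parent n0 fail=0; on 'a' 0 → fail=0;  out ∅∪∅=∅
  n2('ba'): parent n1 fail=0; on 'a' 0 → fail=5;  out ∅∪∅=∅
  n6('ab'): parent n5 fail=0; on 'b' 0 → fail=1;  out {2}∪∅={2}
  n3('bab'): parent n2 fail=5; on 'b' 5 → fail=6;  out {0}∪{2}={0,2}

Text stream:
i=0 'b': node 0→1
i=1 'd': node 1→4 (via fail)  ** P1@[1:1]
i=2 'a': node 4→5 (via fail)
i=3 'b': node 5→6  ** P2@[2:3]
i=4 'a': node 6→2 (via fail)
i=5 'b': node 2→3  ** P0@[3:5],P2@[4:5]
i=6 'a': node 3→2 (via fail)
i=7 'b': node 2→3  ** P0@[5:7],P2@[6:7]
i=8 'd': node 3→4 (via fail)  ** P1@[8:8]
i=9 'c': node 4→0 (via fail)
i=10 'd': node 0→4  ** P1@[10:10]
i=11 'b': node 4→1 (via fail)
i=12 'a': node 1→2
i=13 'b': node 2→3  ** P0@[11:13],P2@[12:13]
i=14 'd': node 3→4 (via fail)  ** P1@[14:14]
i=15 'b': node 4→1 (via fail)
i=16 'd': node 1→4 (via fail)  ** P1@[16:16]
i=17 'a': node 4→5 (via fail)
i=18 'b': node 5→6  ** P2@[17:18]
i=19 'b': node 6→1 (via fail)
i=20 'b': node 1→1 (via fail)
i=21 'a': node 1→2
i=22 'b': node 2→3  ** P0@[20:22],P2@[21:22]
i=23 'b': node 3→1 (via fail)
i=24 'a': node 1→2
i=25 'b': node 2→3  ** P0@[23:25],P2@[24:25]
i=26 'a': node 3→2 (via fail)
i=27 'b': node 2→3  ** P0@[25:27],P2@[26:27]
i=28 'a': node 3→2 (via fail)
i=29 'd': node 2→4 (via fail)  ** P1@[29:29]
i=30 'a': node 4→5 (via fail)
i=31 'a': node 5→5 (via fail)
i=32 'b': node 5→6  ** P2@[31:32]

Result: [[1,1],[3,2],[5,0],[5,2],[7,0],[7,2],[8,1],[10,1],[13,0],[13,2],[14,1],[16,1],[18,2],[22,0],[22,2],[25,0],[25,2],[27,0],[27,2],[29,1],[32,2]]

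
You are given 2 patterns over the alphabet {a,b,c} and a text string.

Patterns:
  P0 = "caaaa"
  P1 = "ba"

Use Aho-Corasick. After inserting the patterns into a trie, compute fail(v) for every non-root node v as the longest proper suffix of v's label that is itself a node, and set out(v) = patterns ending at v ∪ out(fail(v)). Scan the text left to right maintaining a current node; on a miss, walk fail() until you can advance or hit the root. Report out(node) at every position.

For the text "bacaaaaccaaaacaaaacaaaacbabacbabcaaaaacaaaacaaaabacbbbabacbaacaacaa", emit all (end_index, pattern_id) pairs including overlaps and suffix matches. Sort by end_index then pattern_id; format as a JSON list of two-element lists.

Construct AC machine:
Trie (insert patterns):
  n0 'ε': b→6 c→1
  n1 'c': a→2
  n2 'ca': a→3
  n3 'caa': a→4
  n4 'caaa': a→5
  n5 'caaaa': ·  [P0 ends]
  n6 'b': a→7
  n7 'ba': ·  [P1 ends]

BFS fail/out derivation:
  fail(1) 'c': from fail(0)=0 chase 'c': 0 ⇒ 0;  out=∅∪out(0)=∅
  fail(6) 'b': from fail(0)=0 chase 'b': 0 ⇒ 0;  out=∅∪out(0)=∅
  fail(2) 'ca': from fail(1)=0 chase 'a': 0 ⇒ 0;  out=∅∪out(0)=∅
  fail(7) 'ba': from fail(6)=0 chase 'a': 0 ⇒ 0;  out={1}∪out(0)={1}
  fail(3) 'caa': from fail(2)=0 chase 'a': 0 ⇒ 0;  out=∅∪out(0)=∅
  fail(4) 'caaa': from fail(3)=0 chase 'a': 0 ⇒ 0;  out=∅∪out(0)=∅
  fail(5) 'caaaa': from fail(4)=0 chase 'a': 0 ⇒ 0;  out={0}∪out(0)={0}

Scan:
pos 0 'b': at 6
pos 1 'a': at 7  ** P1@[0:1]
pos 2 'c': at 1 ·f
pos 3 'a': at 2
pos 4 'a': at 3
pos 5 'a': at 4
pos 6 'a': at 5  ** P0@[2:6]
pos 7 'c': at 1 ·f
pos 8 'c': at 1 ·f
pos 9 'a': at 2
pos 10 'a': at 3
pos 11 'a': at 4
pos 12 'a': at 5  ** P0@[8:12]
pos 13 'c': at 1 ·f
pos 14 'a': at 2
pos 15 'a': at 3
pos 16 'a': at 4
pos 17 'a': at 5  ** P0@[13:17]
pos 18 'c': at 1 ·f
pos 19 'a': at 2
pos 20 'a': at 3
pos 21 'a': at 4
pos 22 'a': at 5  ** P0@[18:22]
pos 23 'c': at 1 ·f
pos 24 'b': at 6 ·f
pos 25 'a': at 7  ** P1@[24:25]
pos 26 'b': at 6 ·f
pos 27 'a': at 7  ** P1@[26:27]
pos 28 'c': at 1 ·f
pos 29 'b': at 6 ·f
pos 30 'a': at 7  ** P1@[29:30]
pos 31 'b': at 6 ·f
pos 32 'c': at 1 ·f
pos 33 'a': at 2
pos 34 'a': at 3
pos 35 'a': at 4
pos 36 'a': at 5  ** P0@[32:36]
pos 37 'a': at 0 ·f
pos 38 'c': at 1
pos 39 'a': at 2
pos 40 'a': at 3
pos 41 'a': at 4
pos 42 'a': at 5  ** P0@[38:42]
pos 43 'c': at 1 ·f
pos 44 'a': at 2
pos 45 'a': at 3
pos 46 'a': at 4
pos 47 'a': at 5  ** P0@[43:47]
pos 48 'b': at 6 ·f
pos 49 'a': at 7  ** P1@[48:49]
pos 50 'c': at 1 ·f
pos 51 'b': at 6 ·f
pos 52 'b': at 6 ·f
pos 53 'b': at 6 ·f
pos 54 'a': at 7  ** P1@[53:54]
pos 55 'b': at 6 ·f
pos 56 'a': at 7  ** P1@[55:56]
pos 57 'c': at 1 ·f
pos 58 'b': at 6 ·f
pos 59 'a': at 7  ** P1@[58:59]
pos 60 'a': at 0 ·f
pos 61 'c': at 1
pos 62 'a': at 2
pos 63 'a': at 3
pos 64 'c': at 1 ·f
pos 65 'a': at 2
pos 66 'a': at 3

All matches (sorted): [[1,1],[6,0],[12,0],[17,0],[22,0],[25,1],[27,1],[30,1],[36,0],[42,0],[47,0],[49,1],[54,1],[56,1],[59,1]]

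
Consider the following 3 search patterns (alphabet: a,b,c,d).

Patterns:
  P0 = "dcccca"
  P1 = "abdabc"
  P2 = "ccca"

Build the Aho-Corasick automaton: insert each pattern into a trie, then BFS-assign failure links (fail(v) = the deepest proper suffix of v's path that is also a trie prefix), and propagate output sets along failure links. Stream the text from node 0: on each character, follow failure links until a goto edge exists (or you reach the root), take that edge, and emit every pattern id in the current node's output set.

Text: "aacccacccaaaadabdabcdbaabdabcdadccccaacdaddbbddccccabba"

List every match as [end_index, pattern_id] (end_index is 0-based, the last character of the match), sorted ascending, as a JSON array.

Build automaton:
Trie nodes:
  n0 'ε': a→7 c→13 d→1
  n1 'd': c→2
  n2 'dc': c→3
  n3 'dcc': c→4
  n4 'dccc': c→5
  n5 'dcccc': a→6
  n6 'dcccca': ·  [P0 ends]
  n7 'a': b→8
  n8 'ab': d→9
  n9 'abd': a→10
  n10 'abda': b→11
  n11 'abdab': c→12
  n12 'abdabc': ·  [P1 ends]
  n13 'c': c→14
  n14 'cc': c→15
  n15 'ccc': a→16
  n16 'ccca': ·  [P2 ends]

Failure links (BFS by depth):
  fail(1) 'd': from fail(0)=0 chase 'd': 0 ⇒ 0;  out=∅∪out(0)=∅
  fail(7) 'a': from fail(0)=0 chase 'a': 0 ⇒ 0;  out=∅∪out(0)=∅
  fail(13) 'c': from fail(0)=0 chase 'c': 0 ⇒ 0;  out=∅∪out(0)=∅
  fail(2) 'dc': from fail(1)=0 chase 'c': 0 ⇒ 13;  out=∅∪out(13)=∅
  fail(8) 'ab': from fail(7)=0 chase 'b': 0 ⇒ 0;  out=∅∪out(0)=∅
  fail(14) 'cc': from fail(13)=0 chase 'c': 0 ⇒ 13;  out=∅∪out(13)=∅
  fail(3) 'dcc': from fail(2)=13 chase 'c': 13 ⇒ 14;  out=∅∪out(14)=∅
  fail(9) 'abd': from fail(8)=0 chase 'd': 0 ⇒ 1;  out=∅∪out(1)=∅
  fail(15) 'ccc': from fail(14)=13 chase 'c': 13 ⇒ 14;  out=∅∪out(14)=∅
  fail(4) 'dccc': from fail(3)=14 chase 'c': 14 ⇒ 15;  out=∅∪out(15)=∅
  fail(10) 'abda': from fail(9)=1 chase 'a': 1→0 ⇒ 7;  out=∅∪out(7)=∅
  fail(16) 'ccca': from fail(15)=14 chase 'a': 14→13→0 ⇒ 7;  out={2}∪out(7)={2}
  fail(5) 'dcccc': from fail(4)=15 chase 'c': 15→14 ⇒ 15;  out=∅∪out(15)=∅
  fail(11) 'abdab': from fail(10)=7 chase 'b': 7 ⇒ 8;  out=∅∪out(8)=∅
  fail(6) 'dcccca': from fail(5)=15 chase 'a': 15 ⇒ 16;  out={0}∪out(16)={0,2}
  fail(12) 'abdabc': from fail(11)=8 chase 'c': 8→0 ⇒ 13;  out={1}∪out(13)={1}

Text stream:
i=0 'a': node 0→7
i=1 'a': node 7→7 (fail-walked)
i=2 'c': node 7→13 (fail-walked)
i=3 'c': node 13→14
i=4 'c': node 14→15
i=5 'a': node 15→16  emit P2@[2:5]
i=6 'c': node 16→13 (fail-walked)
i=7 'c': node 13→14
i=8 'c': node 14→15
i=9 'a': node 15→16  emit P2@[6:9]
i=10 'a': node 16→7 (fail-walked)
i=11 'a': node 7→7 (fail-walked)
i=12 'a': node 7→7 (fail-walked)
i=13 'd': node 7→1 (fail-walked)
i=14 'a': node 1→7 (fail-walked)
i=15 'b': node 7→8
i=16 'd': node 8→9
i=17 'a': node 9→10
i=18 'b': node 10→11
i=19 'c': node 11→12  emit P1@[14:19]
i=20 'd': node 12→1 (fail-walked)
i=21 'b': node 1→0 (fail-walked)
i=22 'a': node 0→7
i=23 'a': node 7→7 (fail-walked)
i=24 'b': node 7→8
i=25 'd': node 8→9
i=26 'a': node 9→10
i=27 'b': node 10→11
i=28 'c': node 11→12  emit P1@[23:28]
i=29 'd': node 12→1 (fail-walked)
i=30 'a': node 1→7 (fail-walked)
i=31 'd': node 7→1 (fail-walked)
i=32 'c': node 1→2
i=33 'c': node 2→3
i=34 'c': node 3→4
i=35 'c': node 4→5
i=36 'a': node 5→6  emit P0@[31:36],P2@[33:36]
i=37 'a': node 6→7 (fail-walked)
i=38 'c': node 7→13 (fail-walked)
i=39 'd': node 13→1 (fail-walked)
i=40 'a': node 1→7 (fail-walked)
i=41 'd': node 7→1 (fail-walked)
i=42 'd': node 1→1 (fail-walked)
i=43 'b': node 1→0 (fail-walked)
i=44 'b': node 0→0
i=45 'd': node 0→1
i=46 'd': node 1→1 (fail-walked)
i=47 'c': node 1→2
i=48 'c': node 2→3
i=49 'c': node 3→4
i=50 'c': node 4→5
i=51 'a': node 5→6  emit P0@[46:51],P2@[48:51]
i=52 'b': node 6→8 (fail-walked)
i=53 'b': node 8→0 (fail-walked)
i=54 'a': node 0→7

Matches: [[5,2],[9,2],[19,1],[28,1],[36,0],[36,2],[51,0],[51,2]]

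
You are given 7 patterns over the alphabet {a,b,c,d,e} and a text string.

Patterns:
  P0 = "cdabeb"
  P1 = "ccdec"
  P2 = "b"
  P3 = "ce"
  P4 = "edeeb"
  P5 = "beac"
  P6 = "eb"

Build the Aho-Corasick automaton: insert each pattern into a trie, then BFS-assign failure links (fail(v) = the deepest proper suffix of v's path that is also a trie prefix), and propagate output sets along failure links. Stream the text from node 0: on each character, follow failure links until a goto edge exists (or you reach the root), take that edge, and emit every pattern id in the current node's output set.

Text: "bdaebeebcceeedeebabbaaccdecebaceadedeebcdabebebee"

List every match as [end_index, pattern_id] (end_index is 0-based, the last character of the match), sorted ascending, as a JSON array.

Build automaton:
Trie nodes:
  0='ε' goto b→11 c→1 e→13
  1='c' goto c→7 d→2 e→12
  2='cd' goto a→3
  3='cda' goto b→4
  4='cdab' goto e→5
  5='cdabe' goto b→6
  6='cdabeb' goto ·  ←P0
  7='cc' goto d→8
  8='ccd' goto e→9
  9='ccde' goto c→10
  10='ccdec' goto ·  ←P1
  11='b' goto e→18  ←P2
  12='ce' goto ·  ←P3
  13='e' goto b→21 d→14
  14='ed' goto e→15
  15='ede' goto e→16
  16='edee' goto b→17
  17='edeeb' goto ·  ←P4
  18='be' goto a→19
  19='bea' goto c→20
  20='beac' goto ·  ←P5
  21='eb' goto ·  ←P6

Failure links (BFS by depth):
  fail(1) 'c': from fail(0)=0 chase 'c': 0 ⇒ 0;  out=∅∪out(0)=∅
  fail(11) 'b': from fail(0)=0 chase 'b': 0 ⇒ 0;  out={2}∪out(0)={2}
  fail(13) 'e': from fail(0)=0 chase 'e': 0 ⇒ 0;  out=∅∪out(0)=∅
  fail(2) 'cd': from fail(1)=0 chase 'd': 0 ⇒ 0;  out=∅∪out(0)=∅
  fail(7) 'cc': from fail(1)=0 chase 'c': 0 ⇒ 1;  out=∅∪out(1)=∅
  fail(12) 'ce': from fail(1)=0 chase 'e': 0 ⇒ 13;  out={3}∪out(13)={3}
  fail(14) 'ed': from fail(13)=0 chase 'd': 0 ⇒ 0;  out=∅∪out(0)=∅
  fail(18) 'be': from fail(11)=0 chase 'e': 0 ⇒ 13;  out=∅∪out(13)=∅
  fail(21) 'eb': from fail(13)=0 chase 'b': 0 ⇒ 11;  out={6}∪out(11)={2,6}
  fail(3) 'cda': from fail(2)=0 chase 'a': 0 ⇒ 0;  out=∅∪out(0)=∅
  fail(8) 'ccd': from fail(7)=1 chase 'd': 1 ⇒ 2;  out=∅∪out(2)=∅
  fail(15) 'ede': from fail(14)=0 chase 'e': 0 ⇒ 13;  out=∅∪out(13)=∅
  fail(19) 'bea': from fail(18)=13 chase 'a': 13→0 ⇒ 0;  out=∅∪out(0)=∅
  fail(4) 'cdab': from fail(3)=0 chase 'b': 0 ⇒ 11;  out=∅∪out(11)={2}
  fail(9) 'ccde': from fail(8)=2 chase 'e': 2→0 ⇒ 13;  out=∅∪out(13)=∅
  fail(16) 'edee': from fail(15)=13 chase 'e': 13→0 ⇒ 13;  out=∅∪out(13)=∅
  fail(20) 'beac': from fail(19)=0 chase 'c': 0 ⇒ 1;  out={5}∪out(1)={5}
  fail(5) 'cdabe': from fail(4)=11 chase 'e': 11 ⇒ 18;  out=∅∪out(18)=∅
  fail(10) 'ccdec': from fail(9)=13 chase 'c': 13→0 ⇒ 1;  out={1}∪out(1)={1}
  fail(17) 'edeeb': from fail(16)=13 chase 'b': 13 ⇒ 21;  out={4}∪out(21)={2,4,6}
  fail(6) 'cdabeb': from fail(5)=18 chase 'b': 18→13 ⇒ 21;  out={0}∪out(21)={0,2,6}

Text stream:
[0] read 'b'  n0⇒n11  ** P2@[0:0]
[1] read 'd'  n11⇒n0 (via fail)
[2] read 'a'  n0⇒n0
[3] read 'e'  n0⇒n13
[4] read 'b'  n13⇒n21  ** P2@[4:4],P6@[3:4]
[5] read 'e'  n21⇒n18 (via fail)
[6] read 'e'  n18⇒n13 (via fail)
[7] read 'b'  n13⇒n21  ** P2@[7:7],P6@[6:7]
[8] read 'c'  n21⇒n1 (via fail)
[9] read 'c'  n1⇒n7
[10] read 'e'  n7⇒n12 (via fail)  ** P3@[9:10]
[11] read 'e'  n12⇒n13 (via fail)
[12] read 'e'  n13⇒n13 (via fail)
[13] read 'd'  n13⇒n14
[14] read 'e'  n14⇒n15
[15] read 'e'  n15⇒n16
[16] read 'b'  n16⇒n17  ** P2@[16:16],P4@[12:16],P6@[15:16]
[17] read 'a'  n17⇒n0 (via fail)
[18] read 'b'  n0⇒n11  ** P2@[18:18]
[19] read 'b'  n11⇒n11 (via fail)  ** P2@[19:19]
[20] read 'a'  n11⇒n0 (via fail)
[21] read 'a'  n0⇒n0
[22] read 'c'  n0⇒n1
[23] read 'c'  n1⇒n7
[24] read 'd'  n7⇒n8
[25] read 'e'  n8⇒n9
[26] read 'c'  n9⇒n10  ** P1@[22:26]
[27] read 'e'  n10⇒n12 (via fail)  ** P3@[26:27]
[28] read 'b'  n12⇒n21 (via fail)  ** P2@[28:28],P6@[27:28]
[29] read 'a'  n21⇒n0 (via fail)
[30] read 'c'  n0⇒n1
[31] read 'e'  n1⇒n12  ** P3@[30:31]
[32] read 'a'  n12⇒n0 (via fail)
[33] read 'd'  n0⇒n0
[34] read 'e'  n0⇒n13
[35] read 'd'  n13⇒n14
[36] read 'e'  n14⇒n15
[37] read 'e'  n15⇒n16
[38] read 'b'  n16⇒n17  ** P2@[38:38],P4@[34:38],P6@[37:38]
[39] read 'c'  n17⇒n1 (via fail)
[40] read 'd'  n1⇒n2
[41] read 'a'  n2⇒n3
[42] read 'b'  n3⇒n4  ** P2@[42:42]
[43] read 'e'  n4⇒n5
[44] read 'b'  n5⇒n6  ** P0@[39:44],P2@[44:44],P6@[43:44]
[45] read 'e'  n6⇒n18 (via fail)
[46] read 'b'  n18⇒n21 (via fail)  ** P2@[46:46],P6@[45:46]
[47] read 'e'  n21⇒n18 (via fail)
[48] read 'e'  n18⇒n13 (via fail)

All matches (sorted): [[0,2],[4,2],[4,6],[7,2],[7,6],[10,3],[16,2],[16,4],[16,6],[18,2],[19,2],[26,1],[27,3],[28,2],[28,6],[31,3],[38,2],[38,4],[38,6],[42,2],[44,0],[44,2],[44,6],[46,2],[46,6]]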